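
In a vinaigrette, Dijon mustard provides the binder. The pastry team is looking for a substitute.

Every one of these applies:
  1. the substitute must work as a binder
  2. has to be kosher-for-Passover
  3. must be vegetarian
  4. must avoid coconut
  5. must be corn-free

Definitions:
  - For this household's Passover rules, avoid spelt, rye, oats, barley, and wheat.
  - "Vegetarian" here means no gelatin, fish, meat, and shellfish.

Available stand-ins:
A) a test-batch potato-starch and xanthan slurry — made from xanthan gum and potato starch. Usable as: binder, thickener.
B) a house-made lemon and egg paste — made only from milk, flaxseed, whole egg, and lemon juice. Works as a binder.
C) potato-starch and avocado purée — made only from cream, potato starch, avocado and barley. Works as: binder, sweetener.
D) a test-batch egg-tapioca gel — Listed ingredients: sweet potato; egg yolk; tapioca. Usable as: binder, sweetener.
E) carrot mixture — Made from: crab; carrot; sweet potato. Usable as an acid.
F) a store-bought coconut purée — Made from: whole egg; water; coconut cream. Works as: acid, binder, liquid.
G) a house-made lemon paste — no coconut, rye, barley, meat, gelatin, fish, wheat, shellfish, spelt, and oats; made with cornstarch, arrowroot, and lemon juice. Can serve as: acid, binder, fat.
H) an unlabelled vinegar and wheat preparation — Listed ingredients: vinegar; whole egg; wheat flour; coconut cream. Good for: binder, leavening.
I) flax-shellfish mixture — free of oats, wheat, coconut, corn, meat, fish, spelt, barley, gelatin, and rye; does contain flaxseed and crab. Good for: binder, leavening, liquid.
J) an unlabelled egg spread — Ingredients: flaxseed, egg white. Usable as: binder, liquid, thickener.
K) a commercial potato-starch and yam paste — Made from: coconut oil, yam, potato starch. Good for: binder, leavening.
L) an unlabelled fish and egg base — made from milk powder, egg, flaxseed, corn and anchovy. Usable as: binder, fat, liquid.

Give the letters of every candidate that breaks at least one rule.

A: nothing on the exclusion list — keep
B: milk and whole egg etc. — none of it excluded — keep
C: has barley, so not kosher-for-Passover — no
D: only egg yolk, tapioca, and sweet potato; none excluded — keep
E: not usable as a binder; has crab, so not vegetarian — out
F: has coconut cream, so not coconut-free — no
G: has cornstarch, so not corn-free — out
H: has wheat flour, so not kosher-for-Passover; has coconut cream, so not coconut-free — no
I: has crab, so not vegetarian — out
J: only egg white and flaxseed; none excluded — keep
K: has coconut oil, so not coconut-free — out
L: has anchovy, so not vegetarian; has corn, so not corn-free — reject

C, E, F, G, H, I, K, L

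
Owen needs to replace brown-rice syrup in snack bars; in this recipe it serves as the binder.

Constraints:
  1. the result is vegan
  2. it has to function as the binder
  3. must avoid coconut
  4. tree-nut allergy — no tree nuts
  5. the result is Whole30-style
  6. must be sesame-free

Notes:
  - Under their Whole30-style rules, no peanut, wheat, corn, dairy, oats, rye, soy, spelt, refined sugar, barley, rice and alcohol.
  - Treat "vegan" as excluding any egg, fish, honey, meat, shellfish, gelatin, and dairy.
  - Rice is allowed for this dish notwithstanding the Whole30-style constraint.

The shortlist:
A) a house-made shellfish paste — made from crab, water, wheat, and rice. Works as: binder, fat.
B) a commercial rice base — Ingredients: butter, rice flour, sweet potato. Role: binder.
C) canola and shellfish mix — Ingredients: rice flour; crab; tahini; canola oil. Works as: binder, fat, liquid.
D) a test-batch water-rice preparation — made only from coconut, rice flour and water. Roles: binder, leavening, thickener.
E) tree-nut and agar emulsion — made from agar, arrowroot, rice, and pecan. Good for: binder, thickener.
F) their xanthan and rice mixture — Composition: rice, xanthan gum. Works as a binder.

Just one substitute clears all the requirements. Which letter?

A: has wheat, so not Whole30-style; has crab, so not vegan — out
B: has butter, so not Whole30-style; has butter, so not vegan — out
C: has crab, so not vegan; has tahini, so not sesame-free — out
D: has coconut, so not coconut-free — out
E: has pecan, so not tree-nut-free — out
F: rice is permitted under the Whole30-style carve-out; nothing else excluded — keep

F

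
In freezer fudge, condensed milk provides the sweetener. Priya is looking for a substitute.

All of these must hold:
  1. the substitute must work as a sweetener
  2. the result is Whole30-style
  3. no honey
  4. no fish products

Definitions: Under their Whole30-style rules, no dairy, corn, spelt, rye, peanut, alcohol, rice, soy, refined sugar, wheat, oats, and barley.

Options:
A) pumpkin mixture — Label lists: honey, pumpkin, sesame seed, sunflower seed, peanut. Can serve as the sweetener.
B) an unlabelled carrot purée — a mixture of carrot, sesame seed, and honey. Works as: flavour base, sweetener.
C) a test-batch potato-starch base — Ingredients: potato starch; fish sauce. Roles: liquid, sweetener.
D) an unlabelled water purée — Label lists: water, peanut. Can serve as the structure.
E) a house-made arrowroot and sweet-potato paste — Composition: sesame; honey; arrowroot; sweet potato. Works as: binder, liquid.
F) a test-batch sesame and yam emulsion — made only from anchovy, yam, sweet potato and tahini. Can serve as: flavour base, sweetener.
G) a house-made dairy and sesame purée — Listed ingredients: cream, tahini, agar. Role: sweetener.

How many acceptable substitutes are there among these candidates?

A: has peanut, so not Whole30-style; has honey, so not honey-free — out
B: has honey, so not honey-free — no
C: has fish sauce, so not fish-free — no
D: not usable as a sweetener; has peanut, so not Whole30-style — reject
E: not usable as a sweetener; has honey, so not honey-free — out
F: has anchovy, so not fish-free — reject
G: has cream, so not Whole30-style — reject

0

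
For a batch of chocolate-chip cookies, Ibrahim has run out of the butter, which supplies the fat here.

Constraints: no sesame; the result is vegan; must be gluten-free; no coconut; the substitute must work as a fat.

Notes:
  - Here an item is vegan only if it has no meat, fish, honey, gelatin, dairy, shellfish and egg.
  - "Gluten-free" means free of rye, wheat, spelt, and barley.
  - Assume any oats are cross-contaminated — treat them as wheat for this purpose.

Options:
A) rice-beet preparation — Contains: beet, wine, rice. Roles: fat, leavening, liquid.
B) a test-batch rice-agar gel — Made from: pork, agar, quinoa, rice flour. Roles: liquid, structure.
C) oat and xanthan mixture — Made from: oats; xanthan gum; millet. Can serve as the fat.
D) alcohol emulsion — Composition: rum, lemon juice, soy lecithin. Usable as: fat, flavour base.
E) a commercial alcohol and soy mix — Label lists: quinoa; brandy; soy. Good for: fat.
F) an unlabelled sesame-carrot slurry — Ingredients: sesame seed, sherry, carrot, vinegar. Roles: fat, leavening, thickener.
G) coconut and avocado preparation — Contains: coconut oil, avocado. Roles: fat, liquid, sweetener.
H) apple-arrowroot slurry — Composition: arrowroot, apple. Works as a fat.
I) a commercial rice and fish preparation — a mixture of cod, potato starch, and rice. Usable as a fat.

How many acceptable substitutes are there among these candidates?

4

A: works as a fat, no coconut, gluten-free — OK
B: not usable as a fat; has pork, so not vegan — reject
C: has oats, so not gluten-free — reject
D: every rule checks out — OK
E: nothing on the exclusion list — OK
F: has sesame seed, so not sesame-free — no
G: has coconut oil, so not coconut-free — out
H: all constraints satisfied — valid
I: has cod, so not vegan — out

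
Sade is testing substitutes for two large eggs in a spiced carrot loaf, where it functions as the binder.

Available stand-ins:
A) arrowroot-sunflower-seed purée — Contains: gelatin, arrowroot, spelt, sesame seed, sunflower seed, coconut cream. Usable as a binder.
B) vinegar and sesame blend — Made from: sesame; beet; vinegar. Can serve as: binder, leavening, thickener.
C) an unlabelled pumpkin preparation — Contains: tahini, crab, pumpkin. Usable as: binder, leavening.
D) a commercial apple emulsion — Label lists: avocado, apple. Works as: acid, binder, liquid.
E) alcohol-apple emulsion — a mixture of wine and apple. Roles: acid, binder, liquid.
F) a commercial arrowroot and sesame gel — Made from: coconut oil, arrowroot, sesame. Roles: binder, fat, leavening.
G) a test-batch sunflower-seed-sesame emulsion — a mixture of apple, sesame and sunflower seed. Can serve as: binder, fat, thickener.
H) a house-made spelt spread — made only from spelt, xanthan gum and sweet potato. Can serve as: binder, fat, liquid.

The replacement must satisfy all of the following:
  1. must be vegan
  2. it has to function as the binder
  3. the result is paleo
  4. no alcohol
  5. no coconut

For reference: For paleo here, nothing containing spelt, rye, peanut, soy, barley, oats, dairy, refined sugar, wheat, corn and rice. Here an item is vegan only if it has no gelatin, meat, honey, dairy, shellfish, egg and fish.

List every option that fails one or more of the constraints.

A: has spelt, so not paleo; has gelatin, so not vegan (and 1 more) — reject
B: only sesame, beet, and vinegar; none excluded — OK
C: has crab, so not vegan — reject
D: every rule checks out — keep
E: has wine, so not alcohol-free — no
F: has coconut oil, so not coconut-free — reject
G: every rule checks out — keep
H: has spelt, so not paleo — reject

A, C, E, F, H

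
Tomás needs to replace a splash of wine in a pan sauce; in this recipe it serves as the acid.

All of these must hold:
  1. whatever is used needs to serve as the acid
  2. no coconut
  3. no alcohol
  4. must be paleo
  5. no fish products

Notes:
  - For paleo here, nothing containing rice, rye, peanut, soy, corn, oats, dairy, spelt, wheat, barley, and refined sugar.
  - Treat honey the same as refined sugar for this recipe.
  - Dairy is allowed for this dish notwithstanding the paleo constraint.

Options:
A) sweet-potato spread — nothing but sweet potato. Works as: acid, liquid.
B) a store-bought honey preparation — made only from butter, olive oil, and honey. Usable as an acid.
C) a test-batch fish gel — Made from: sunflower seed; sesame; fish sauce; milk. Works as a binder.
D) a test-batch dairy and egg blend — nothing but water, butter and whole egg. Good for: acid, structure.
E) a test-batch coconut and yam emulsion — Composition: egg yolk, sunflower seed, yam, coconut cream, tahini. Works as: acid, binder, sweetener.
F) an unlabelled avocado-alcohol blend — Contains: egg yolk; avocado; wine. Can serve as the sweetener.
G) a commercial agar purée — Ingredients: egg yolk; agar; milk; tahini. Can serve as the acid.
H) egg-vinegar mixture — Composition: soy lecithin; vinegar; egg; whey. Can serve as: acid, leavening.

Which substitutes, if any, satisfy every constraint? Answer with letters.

A: only sweet potato; none excluded — keep
B: has honey, so not paleo — no
C: not usable as an acid; has fish sauce, so not fish-free — out
D: dairy is permitted under the paleo carve-out; nothing else excluded — keep
E: has coconut cream, so not coconut-free — reject
F: not usable as an acid; has wine, so not alcohol-free — reject
G: dairy is permitted under the paleo carve-out; nothing else excluded — keep
H: has soy lecithin, so not paleo — no

A, D, G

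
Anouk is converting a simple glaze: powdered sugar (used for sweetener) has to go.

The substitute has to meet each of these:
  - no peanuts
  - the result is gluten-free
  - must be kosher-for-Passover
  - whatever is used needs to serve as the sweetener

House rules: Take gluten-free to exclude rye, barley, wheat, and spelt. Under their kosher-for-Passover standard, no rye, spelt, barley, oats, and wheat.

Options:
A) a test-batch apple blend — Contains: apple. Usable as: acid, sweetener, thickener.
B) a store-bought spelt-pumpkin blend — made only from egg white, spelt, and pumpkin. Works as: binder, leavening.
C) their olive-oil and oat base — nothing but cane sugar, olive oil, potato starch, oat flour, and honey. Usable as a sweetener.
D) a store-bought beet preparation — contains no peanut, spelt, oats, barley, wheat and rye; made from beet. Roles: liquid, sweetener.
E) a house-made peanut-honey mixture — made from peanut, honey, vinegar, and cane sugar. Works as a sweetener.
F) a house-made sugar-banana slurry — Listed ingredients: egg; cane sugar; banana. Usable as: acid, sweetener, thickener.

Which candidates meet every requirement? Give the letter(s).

A, D, F

A: works as a sweetener, gluten-free, kosher-for-Passover — OK
B: not usable as a sweetener; has spelt, so not gluten-free (and 1 more) — reject
C: has oat flour, so not kosher-for-Passover — reject
D: kosher-for-Passover, no peanut — keep
E: has peanut, so not peanut-free — out
F: only egg, cane sugar, and banana; none excluded — keep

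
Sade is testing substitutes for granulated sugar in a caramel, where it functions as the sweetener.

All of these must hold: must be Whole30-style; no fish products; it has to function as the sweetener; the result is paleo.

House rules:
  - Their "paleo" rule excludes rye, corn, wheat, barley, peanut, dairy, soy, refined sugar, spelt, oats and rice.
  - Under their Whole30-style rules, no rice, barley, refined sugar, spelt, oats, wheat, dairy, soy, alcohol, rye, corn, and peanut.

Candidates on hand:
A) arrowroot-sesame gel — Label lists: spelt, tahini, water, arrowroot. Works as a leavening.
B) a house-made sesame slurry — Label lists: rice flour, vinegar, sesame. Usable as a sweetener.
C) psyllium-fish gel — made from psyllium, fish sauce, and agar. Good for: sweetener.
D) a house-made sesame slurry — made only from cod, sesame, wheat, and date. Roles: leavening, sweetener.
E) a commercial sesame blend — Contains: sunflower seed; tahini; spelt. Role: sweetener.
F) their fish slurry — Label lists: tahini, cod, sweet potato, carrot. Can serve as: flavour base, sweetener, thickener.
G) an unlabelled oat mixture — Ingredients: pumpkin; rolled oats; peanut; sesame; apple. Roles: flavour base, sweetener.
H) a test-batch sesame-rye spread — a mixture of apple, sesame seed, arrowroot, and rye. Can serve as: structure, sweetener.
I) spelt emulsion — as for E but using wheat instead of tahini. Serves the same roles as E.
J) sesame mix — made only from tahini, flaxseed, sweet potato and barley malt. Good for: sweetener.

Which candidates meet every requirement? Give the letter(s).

A: not usable as a sweetener; has spelt, so not paleo (and 1 more) — out
B: has rice flour, so not paleo; has rice flour, so not Whole30-style — out
C: has fish sauce, so not fish-free — out
D: has wheat, so not paleo; has wheat, so not Whole30-style (and 1 more) — out
E: has spelt, so not paleo; has spelt, so not Whole30-style — out
F: has cod, so not fish-free — reject
G: has rolled oats, so not paleo; has rolled oats, so not Whole30-style — out
H: has rye, so not paleo; has rye, so not Whole30-style — reject
I: has spelt, so not paleo; has spelt, so not Whole30-style — no
J: has barley malt, so not paleo; has barley malt, so not Whole30-style — no

none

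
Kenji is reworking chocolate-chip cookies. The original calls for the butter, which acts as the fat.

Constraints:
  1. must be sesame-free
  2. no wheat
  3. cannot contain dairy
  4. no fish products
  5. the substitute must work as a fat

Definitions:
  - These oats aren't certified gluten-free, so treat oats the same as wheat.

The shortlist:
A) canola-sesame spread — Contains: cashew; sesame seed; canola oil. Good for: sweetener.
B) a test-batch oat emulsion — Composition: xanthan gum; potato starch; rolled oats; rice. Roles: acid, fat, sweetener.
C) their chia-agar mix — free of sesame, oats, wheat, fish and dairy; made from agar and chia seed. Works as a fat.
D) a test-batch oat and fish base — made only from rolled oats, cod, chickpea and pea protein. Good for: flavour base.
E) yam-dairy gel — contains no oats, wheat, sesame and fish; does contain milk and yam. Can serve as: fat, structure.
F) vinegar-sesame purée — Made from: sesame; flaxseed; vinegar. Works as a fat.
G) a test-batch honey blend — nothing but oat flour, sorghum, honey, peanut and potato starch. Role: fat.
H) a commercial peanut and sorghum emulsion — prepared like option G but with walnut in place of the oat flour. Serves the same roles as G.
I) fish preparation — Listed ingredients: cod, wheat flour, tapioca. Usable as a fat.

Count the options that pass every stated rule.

A: not usable as a fat; has sesame seed, so not sesame-free — out
B: has rolled oats, so not wheat-free — no
C: works as a fat, no sesame, wheat-free — OK
D: not usable as a fat; has rolled oats, so not wheat-free (and 1 more) — out
E: has milk, so not dairy-free — reject
F: has sesame, so not sesame-free — no
G: has oat flour, so not wheat-free — out
H: all constraints satisfied — valid
I: has wheat flour, so not wheat-free; has cod, so not fish-free — no

2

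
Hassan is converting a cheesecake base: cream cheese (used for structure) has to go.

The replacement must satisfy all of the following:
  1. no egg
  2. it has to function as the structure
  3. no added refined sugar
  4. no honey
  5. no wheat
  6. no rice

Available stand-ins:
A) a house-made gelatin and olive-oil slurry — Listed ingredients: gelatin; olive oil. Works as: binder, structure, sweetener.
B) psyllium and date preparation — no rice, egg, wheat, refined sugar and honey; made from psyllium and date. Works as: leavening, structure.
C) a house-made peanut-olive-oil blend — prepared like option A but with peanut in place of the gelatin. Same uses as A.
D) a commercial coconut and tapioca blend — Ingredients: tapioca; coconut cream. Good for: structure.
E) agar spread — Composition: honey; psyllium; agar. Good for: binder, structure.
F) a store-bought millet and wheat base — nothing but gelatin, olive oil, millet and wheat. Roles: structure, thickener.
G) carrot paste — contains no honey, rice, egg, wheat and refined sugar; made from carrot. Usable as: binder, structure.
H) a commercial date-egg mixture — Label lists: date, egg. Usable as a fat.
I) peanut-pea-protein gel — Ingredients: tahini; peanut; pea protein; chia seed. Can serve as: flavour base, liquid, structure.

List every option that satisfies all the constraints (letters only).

A, B, C, D, G, I

A: nothing on the exclusion list — OK
B: works as a structure, no rice, no honey — keep
C: no rice, no egg — OK
D: only coconut cream and tapioca; none excluded — OK
E: has honey, so not honey-free — out
F: has wheat, so not wheat-free — out
G: works as a structure, no refined sugar, no honey — keep
H: not usable as a structure; has egg, so not egg-free — reject
I: no honey, no wheat — valid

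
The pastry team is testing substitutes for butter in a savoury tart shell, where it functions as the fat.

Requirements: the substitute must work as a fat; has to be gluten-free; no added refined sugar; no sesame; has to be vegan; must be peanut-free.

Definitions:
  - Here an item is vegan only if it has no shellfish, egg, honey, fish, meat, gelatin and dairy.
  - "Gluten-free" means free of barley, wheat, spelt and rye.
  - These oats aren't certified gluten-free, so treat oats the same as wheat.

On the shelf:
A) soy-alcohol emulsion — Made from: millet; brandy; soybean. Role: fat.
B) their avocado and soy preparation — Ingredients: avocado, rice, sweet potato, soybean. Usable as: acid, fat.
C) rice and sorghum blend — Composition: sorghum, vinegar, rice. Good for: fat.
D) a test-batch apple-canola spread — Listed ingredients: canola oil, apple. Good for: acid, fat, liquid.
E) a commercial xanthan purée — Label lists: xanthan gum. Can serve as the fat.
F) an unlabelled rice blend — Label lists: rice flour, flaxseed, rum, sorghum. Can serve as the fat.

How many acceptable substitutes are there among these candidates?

A: all constraints satisfied — keep
B: vegan, no refined sugar — valid
C: works as a fat, vegan, no sesame — valid
D: works as a fat, no peanut, gluten-free — valid
E: all constraints satisfied — keep
F: works as a fat, vegan, gluten-free — OK

6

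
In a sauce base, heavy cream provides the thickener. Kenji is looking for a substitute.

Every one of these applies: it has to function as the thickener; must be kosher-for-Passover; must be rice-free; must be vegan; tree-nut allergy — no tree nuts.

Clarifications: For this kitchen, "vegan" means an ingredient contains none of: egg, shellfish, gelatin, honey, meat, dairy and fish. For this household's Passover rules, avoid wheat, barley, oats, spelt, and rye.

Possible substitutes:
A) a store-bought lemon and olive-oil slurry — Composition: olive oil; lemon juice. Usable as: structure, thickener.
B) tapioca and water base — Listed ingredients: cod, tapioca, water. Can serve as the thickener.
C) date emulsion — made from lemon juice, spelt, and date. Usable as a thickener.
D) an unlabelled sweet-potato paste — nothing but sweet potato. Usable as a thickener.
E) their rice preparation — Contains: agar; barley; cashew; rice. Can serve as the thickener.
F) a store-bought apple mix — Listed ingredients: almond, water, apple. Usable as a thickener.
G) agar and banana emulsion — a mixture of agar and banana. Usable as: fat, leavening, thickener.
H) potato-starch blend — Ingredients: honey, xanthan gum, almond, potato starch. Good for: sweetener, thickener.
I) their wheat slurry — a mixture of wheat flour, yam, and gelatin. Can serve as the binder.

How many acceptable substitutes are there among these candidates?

3

A: nothing on the exclusion list — OK
B: has cod, so not vegan — out
C: has spelt, so not kosher-for-Passover — reject
D: works as a thickener, kosher-for-Passover, no tree nuts — keep
E: has barley, so not kosher-for-Passover; has rice, so not rice-free (and 1 more) — no
F: has almond, so not tree-nut-free — out
G: nothing on the exclusion list — OK
H: has honey, so not vegan; has almond, so not tree-nut-free — out
I: not usable as a thickener; has gelatin, so not vegan (and 1 more) — out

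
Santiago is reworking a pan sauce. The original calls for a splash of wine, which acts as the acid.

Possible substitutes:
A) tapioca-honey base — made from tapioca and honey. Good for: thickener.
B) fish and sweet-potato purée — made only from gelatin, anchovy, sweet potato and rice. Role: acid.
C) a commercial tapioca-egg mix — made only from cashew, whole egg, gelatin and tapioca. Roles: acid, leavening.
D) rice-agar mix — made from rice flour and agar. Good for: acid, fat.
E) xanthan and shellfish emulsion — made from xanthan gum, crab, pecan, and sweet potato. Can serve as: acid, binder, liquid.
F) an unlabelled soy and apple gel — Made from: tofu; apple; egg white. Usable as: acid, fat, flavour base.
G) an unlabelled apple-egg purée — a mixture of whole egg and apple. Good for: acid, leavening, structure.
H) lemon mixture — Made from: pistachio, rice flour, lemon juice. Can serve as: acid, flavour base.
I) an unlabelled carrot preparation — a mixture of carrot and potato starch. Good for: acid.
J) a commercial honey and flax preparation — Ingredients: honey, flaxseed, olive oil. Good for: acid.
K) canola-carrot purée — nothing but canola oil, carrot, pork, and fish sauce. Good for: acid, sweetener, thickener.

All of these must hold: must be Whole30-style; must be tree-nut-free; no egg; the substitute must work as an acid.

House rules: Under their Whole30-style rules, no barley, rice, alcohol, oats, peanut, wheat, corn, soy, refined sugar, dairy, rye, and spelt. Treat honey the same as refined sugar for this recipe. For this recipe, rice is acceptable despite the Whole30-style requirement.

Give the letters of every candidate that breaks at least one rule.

A, C, E, F, G, H, J

A: not usable as an acid; has honey, so not Whole30-style — reject
B: rice is permitted under the Whole30-style carve-out; nothing else excluded — OK
C: has whole egg, so not egg-free; has cashew, so not tree-nut-free — out
D: rice is permitted under the Whole30-style carve-out; nothing else excluded — keep
E: has pecan, so not tree-nut-free — no
F: has tofu, so not Whole30-style; has egg white, so not egg-free — reject
G: has whole egg, so not egg-free — out
H: has pistachio, so not tree-nut-free — reject
I: Whole30-style, no tree nuts — valid
J: has honey, so not Whole30-style — out
K: works as an acid, no egg, no tree nuts — keep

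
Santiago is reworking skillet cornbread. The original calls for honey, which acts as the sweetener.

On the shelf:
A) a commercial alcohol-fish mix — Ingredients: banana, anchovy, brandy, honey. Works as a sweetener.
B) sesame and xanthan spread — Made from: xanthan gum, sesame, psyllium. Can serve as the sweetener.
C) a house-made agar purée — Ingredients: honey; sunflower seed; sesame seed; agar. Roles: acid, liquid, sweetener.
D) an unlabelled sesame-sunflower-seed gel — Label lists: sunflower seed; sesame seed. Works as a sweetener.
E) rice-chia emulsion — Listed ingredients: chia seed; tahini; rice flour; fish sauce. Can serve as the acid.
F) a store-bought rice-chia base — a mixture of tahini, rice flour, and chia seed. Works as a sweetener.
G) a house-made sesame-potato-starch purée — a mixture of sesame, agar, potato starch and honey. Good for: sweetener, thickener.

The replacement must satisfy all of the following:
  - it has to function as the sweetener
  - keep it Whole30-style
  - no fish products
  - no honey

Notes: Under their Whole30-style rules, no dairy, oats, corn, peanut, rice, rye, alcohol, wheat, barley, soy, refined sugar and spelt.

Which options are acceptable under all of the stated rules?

A: has brandy, so not Whole30-style; has honey, so not honey-free (and 1 more) — no
B: only sesame, xanthan gum, and psyllium; none excluded — keep
C: has honey, so not honey-free — out
D: only sesame seed and sunflower seed; none excluded — keep
E: not usable as a sweetener; has rice flour, so not Whole30-style (and 1 more) — out
F: has rice flour, so not Whole30-style — no
G: has honey, so not honey-free — reject

B, D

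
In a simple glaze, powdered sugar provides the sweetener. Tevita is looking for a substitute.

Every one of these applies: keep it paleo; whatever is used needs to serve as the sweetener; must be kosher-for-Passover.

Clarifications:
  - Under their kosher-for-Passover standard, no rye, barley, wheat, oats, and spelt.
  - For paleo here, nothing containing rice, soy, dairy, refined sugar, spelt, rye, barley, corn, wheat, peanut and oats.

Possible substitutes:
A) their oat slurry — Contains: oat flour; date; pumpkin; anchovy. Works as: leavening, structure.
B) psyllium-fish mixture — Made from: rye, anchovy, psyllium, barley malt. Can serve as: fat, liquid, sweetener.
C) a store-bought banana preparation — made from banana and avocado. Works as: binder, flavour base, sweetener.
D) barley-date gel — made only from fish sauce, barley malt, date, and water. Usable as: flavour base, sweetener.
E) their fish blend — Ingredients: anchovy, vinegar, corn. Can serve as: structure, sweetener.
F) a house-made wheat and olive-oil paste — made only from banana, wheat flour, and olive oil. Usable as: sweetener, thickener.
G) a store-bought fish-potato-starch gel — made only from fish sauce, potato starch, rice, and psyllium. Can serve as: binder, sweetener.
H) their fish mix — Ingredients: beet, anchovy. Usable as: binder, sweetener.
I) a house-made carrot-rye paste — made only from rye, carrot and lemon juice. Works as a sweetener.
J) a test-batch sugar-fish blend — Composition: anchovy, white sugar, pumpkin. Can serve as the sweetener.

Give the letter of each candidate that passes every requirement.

A: not usable as a sweetener; has oat flour, so not kosher-for-Passover (and 1 more) — no
B: has barley malt, so not kosher-for-Passover; has barley malt, so not paleo — out
C: nothing on the exclusion list — valid
D: has barley malt, so not kosher-for-Passover; has barley malt, so not paleo — no
E: has corn, so not paleo — reject
F: has wheat flour, so not kosher-for-Passover; has wheat flour, so not paleo — no
G: has rice, so not paleo — no
H: only anchovy and beet; none excluded — valid
I: has rye, so not kosher-for-Passover; has rye, so not paleo — reject
J: has white sugar, so not paleo — no

C, H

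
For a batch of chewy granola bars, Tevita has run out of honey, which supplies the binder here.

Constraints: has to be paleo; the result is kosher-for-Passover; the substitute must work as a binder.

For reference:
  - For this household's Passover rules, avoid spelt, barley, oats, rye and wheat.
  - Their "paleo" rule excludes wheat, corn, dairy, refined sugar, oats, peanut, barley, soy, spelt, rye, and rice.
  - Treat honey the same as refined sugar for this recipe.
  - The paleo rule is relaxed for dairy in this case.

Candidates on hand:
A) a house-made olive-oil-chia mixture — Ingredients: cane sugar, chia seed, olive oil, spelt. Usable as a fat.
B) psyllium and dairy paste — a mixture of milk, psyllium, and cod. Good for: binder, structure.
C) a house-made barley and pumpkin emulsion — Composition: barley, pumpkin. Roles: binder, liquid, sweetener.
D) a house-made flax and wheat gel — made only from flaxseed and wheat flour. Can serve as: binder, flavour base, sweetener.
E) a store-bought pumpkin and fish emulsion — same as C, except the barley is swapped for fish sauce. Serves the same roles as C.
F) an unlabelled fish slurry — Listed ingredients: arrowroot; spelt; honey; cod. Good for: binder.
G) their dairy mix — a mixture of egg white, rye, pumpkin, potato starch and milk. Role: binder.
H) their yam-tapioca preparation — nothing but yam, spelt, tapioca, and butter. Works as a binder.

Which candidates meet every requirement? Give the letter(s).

B, E

A: not usable as a binder; has spelt, so not kosher-for-Passover (and 1 more) — reject
B: dairy is permitted under the paleo carve-out; nothing else excluded — valid
C: has barley, so not kosher-for-Passover; has barley, so not paleo — reject
D: has wheat flour, so not kosher-for-Passover; has wheat flour, so not paleo — no
E: all constraints satisfied — OK
F: has spelt, so not kosher-for-Passover; has honey, so not paleo — no
G: has rye, so not kosher-for-Passover; has rye, so not paleo — out
H: has spelt, so not kosher-for-Passover; has spelt, so not paleo — reject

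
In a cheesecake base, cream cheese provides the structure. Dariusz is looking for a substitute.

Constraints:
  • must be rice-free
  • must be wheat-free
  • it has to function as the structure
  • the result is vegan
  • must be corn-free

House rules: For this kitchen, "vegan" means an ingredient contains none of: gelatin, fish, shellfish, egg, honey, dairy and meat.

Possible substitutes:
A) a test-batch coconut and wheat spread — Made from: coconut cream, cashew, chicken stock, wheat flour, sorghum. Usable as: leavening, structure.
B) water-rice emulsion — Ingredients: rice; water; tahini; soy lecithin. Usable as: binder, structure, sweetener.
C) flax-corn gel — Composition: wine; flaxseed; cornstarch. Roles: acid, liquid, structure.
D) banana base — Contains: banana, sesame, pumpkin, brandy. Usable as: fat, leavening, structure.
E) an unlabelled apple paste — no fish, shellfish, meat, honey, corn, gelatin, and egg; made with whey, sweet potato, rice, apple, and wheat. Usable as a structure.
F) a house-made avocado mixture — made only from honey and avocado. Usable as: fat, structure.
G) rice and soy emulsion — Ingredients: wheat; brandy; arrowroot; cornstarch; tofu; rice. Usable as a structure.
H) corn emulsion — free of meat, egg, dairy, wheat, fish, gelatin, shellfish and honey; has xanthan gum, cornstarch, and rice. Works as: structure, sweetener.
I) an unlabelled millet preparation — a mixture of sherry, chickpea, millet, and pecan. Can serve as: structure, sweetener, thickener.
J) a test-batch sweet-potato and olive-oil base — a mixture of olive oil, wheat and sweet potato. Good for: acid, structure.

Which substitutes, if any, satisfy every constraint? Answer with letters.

D, I

A: has chicken stock, so not vegan; has wheat flour, so not wheat-free — out
B: has rice, so not rice-free — no
C: has cornstarch, so not corn-free — out
D: all constraints satisfied — valid
E: has whey, so not vegan; has rice, so not rice-free (and 1 more) — no
F: has honey, so not vegan — out
G: has rice, so not rice-free; has cornstarch, so not corn-free (and 1 more) — out
H: has rice, so not rice-free; has cornstarch, so not corn-free — reject
I: no rice, vegan — keep
J: has wheat, so not wheat-free — reject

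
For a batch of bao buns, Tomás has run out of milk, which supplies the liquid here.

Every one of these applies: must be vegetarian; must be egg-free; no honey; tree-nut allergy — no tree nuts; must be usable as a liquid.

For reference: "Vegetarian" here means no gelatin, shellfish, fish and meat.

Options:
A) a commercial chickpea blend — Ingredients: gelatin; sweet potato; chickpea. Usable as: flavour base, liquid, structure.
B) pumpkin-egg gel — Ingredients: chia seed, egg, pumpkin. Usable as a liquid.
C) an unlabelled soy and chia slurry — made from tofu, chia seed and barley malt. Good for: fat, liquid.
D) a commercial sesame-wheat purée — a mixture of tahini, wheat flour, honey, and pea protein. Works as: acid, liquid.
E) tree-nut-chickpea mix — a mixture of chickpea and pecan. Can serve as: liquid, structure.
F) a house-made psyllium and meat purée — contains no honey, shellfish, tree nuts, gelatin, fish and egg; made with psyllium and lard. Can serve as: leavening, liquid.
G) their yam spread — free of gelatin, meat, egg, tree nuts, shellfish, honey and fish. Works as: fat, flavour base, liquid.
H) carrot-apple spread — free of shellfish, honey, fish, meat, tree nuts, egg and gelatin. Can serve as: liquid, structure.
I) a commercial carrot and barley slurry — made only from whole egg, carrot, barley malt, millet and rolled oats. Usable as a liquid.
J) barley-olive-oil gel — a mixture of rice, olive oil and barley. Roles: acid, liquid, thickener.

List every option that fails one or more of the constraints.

A: has gelatin, so not vegetarian — out
B: has egg, so not egg-free — out
C: only barley malt, tofu, and chia seed; none excluded — keep
D: has honey, so not honey-free — out
E: has pecan, so not tree-nut-free — reject
F: has lard, so not vegetarian — out
G: works as a liquid, no tree nuts, vegetarian — valid
H: works as a liquid, no honey, no egg — OK
I: has whole egg, so not egg-free — reject
J: all constraints satisfied — keep

A, B, D, E, F, I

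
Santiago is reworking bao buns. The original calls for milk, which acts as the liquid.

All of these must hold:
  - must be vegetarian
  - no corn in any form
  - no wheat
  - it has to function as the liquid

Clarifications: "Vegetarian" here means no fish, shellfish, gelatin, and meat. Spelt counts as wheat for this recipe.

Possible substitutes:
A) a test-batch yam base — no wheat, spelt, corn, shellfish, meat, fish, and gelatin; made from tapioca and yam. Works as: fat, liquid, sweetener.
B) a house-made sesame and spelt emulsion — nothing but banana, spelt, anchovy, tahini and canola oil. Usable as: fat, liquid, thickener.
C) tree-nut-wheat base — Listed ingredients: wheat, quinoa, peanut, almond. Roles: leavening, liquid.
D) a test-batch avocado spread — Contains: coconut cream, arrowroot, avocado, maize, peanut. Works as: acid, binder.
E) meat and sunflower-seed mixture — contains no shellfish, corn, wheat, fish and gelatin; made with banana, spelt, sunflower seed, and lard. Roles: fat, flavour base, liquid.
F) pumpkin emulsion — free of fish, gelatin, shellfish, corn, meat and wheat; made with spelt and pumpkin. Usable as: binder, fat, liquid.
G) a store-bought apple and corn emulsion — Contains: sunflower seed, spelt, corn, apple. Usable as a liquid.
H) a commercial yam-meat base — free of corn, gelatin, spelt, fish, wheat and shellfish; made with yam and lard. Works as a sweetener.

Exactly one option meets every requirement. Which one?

A

A: all constraints satisfied — OK
B: has anchovy, so not vegetarian; has spelt, so not wheat-free — out
C: has wheat, so not wheat-free — out
D: not usable as a liquid; has maize, so not corn-free — out
E: has lard, so not vegetarian; has spelt, so not wheat-free — out
F: has spelt, so not wheat-free — out
G: has spelt, so not wheat-free; has corn, so not corn-free — reject
H: not usable as a liquid; has lard, so not vegetarian — out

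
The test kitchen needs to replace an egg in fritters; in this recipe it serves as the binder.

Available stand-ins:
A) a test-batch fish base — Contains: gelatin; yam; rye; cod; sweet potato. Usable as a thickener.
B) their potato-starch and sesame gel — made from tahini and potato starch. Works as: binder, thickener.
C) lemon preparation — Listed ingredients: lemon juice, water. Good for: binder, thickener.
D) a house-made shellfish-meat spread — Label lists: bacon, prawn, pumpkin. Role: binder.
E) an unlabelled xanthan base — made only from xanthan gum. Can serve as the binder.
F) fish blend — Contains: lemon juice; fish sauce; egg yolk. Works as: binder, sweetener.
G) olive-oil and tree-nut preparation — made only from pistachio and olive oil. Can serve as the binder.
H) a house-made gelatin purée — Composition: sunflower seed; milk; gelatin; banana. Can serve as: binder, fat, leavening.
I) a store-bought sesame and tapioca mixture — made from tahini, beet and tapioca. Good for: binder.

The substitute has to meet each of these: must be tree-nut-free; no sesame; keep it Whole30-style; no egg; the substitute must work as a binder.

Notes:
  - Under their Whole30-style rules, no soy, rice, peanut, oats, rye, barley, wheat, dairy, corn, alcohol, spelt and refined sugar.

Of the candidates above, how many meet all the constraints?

A: not usable as a binder; has rye, so not Whole30-style — no
B: has tahini, so not sesame-free — no
C: works as a binder, no sesame, no tree nuts — valid
D: every rule checks out — OK
E: only xanthan gum; none excluded — valid
F: has egg yolk, so not egg-free — no
G: has pistachio, so not tree-nut-free — out
H: has milk, so not Whole30-style — reject
I: has tahini, so not sesame-free — out

3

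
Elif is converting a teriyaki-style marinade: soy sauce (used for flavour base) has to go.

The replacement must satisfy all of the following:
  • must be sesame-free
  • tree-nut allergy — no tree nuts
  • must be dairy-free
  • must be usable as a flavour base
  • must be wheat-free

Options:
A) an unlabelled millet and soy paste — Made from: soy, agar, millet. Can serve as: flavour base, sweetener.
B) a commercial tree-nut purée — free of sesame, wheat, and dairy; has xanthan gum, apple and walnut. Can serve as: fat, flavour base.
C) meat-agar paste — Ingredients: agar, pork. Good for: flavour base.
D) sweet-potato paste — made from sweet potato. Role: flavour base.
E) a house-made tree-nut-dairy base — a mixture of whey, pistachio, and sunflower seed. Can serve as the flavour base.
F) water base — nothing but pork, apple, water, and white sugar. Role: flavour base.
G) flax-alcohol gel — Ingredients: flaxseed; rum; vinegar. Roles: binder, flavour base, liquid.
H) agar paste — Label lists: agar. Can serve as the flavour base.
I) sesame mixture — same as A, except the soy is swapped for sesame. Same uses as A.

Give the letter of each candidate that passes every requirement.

A: only soy, millet, and agar; none excluded — valid
B: has walnut, so not tree-nut-free — reject
C: only pork and agar; none excluded — valid
D: no sesame, no dairy — OK
E: has pistachio, so not tree-nut-free; has whey, so not dairy-free — reject
F: works as a flavour base, no wheat, no tree nuts — keep
G: works as a flavour base, no dairy, no sesame — valid
H: works as a flavour base, no sesame, no wheat — valid
I: has sesame, so not sesame-free — out

A, C, D, F, G, H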